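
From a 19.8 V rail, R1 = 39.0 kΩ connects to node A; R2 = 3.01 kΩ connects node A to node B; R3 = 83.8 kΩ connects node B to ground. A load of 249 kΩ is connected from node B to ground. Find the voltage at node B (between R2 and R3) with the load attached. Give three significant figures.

At node B, R3 is in parallel with the load: R3‖R_L = 62.70 kΩ.
Below node A the resistance is R2 + (R3‖R_L) = 65.71 kΩ, so V_A = 19.8 × 65.71/104.7 = 12.43 V.
Then V_B = V_A × (R3‖R_L)/(R2 + R3‖R_L) = 12.43 × 62.70/65.71 = 11.9 V.

V ≈ 11.9 V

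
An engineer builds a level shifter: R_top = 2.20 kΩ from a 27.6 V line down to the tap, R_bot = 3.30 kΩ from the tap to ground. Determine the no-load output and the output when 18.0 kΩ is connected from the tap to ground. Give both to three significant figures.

Unloaded: 16.6 V; loaded: 15.4 V

Open-circuit: V = 27.6 × 3.30/(2.20 + 3.30) = 16.6 V.
With the load, R_bot becomes R_bot‖R_L = 2.789 kΩ, so V = 27.6 × 2.789/4.989 = 15.4 V.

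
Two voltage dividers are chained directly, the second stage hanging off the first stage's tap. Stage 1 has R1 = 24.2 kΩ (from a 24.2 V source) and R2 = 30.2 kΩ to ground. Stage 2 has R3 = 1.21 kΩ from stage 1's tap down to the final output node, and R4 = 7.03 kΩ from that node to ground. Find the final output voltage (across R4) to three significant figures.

V_out ≈ 4.36 V

Stage 2 presents R3+R4 = 8.240 kΩ as a load on stage 1's tap.
Stage 1's lower leg becomes R2‖(R3+R4) = 6.474 kΩ, so V_mid = 24.2 × 6.474/30.67 = 5.107 V.
Stage 2 is itself unloaded: V_out = V_mid × R4/(R3+R4) = 5.107 × 7.03/8.240 = 4.36 V.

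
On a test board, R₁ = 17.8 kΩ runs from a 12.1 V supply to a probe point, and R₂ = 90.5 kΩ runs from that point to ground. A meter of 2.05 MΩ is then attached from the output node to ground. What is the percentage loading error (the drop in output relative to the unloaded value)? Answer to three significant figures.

The divider's output (Thévenin) resistance is R₁‖R₂ = 14.87 kΩ.
Fractional drop under load = R_th/(R_th + R_L) = 14.87 / (14.87 + 2050) = 0.007204.
So the output falls by 0.720 %.

0.720 %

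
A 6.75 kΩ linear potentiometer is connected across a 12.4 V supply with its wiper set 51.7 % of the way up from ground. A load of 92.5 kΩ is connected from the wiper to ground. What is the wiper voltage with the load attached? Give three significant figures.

The wiper splits the pot into (1−α)R = 3.260 kΩ above and αR = 3.490 kΩ below.
Lower section ‖ load = 3.363 kΩ.
V_wiper = 12.4 × 3.363/(3.260 + 3.363) = 6.30 V.

V ≈ 6.30 V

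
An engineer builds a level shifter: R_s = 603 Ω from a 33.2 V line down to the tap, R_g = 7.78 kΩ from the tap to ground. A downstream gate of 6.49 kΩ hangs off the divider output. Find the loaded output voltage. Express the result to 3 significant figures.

V_out ≈ 28.4 V

The load sits in parallel with R_g: R_g‖R_L = (7780 × 6490) / (7780 + 6490) = 3538 Ω.
V_out = 33.2 × 3538 / (603 + 3538) = 33.2 × 3538/4141 = 28.4 V.
(Unloaded it would have been 30.8 V.)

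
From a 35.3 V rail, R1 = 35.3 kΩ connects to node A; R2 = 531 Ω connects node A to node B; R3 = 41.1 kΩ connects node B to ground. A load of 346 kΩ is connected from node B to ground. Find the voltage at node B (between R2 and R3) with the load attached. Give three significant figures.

At node B, R3 is in parallel with the load: R3‖R_L = 36740 Ω.
Below node A the resistance is R2 + (R3‖R_L) = 37270 Ω, so V_A = 35.3 × 37270/72570 = 18.13 V.
Then V_B = V_A × (R3‖R_L)/(R2 + R3‖R_L) = 18.13 × 36740/37270 = 17.9 V.

V ≈ 17.9 V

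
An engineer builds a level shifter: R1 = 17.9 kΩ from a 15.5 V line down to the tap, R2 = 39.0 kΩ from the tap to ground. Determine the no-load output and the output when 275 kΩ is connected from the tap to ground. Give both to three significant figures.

Open-circuit: V = 15.5 × 39.0/(17.9 + 39.0) = 10.6 V.
With the load, R2 becomes R2‖R_L = 34.16 kΩ, so V = 15.5 × 34.16/52.06 = 10.2 V.

Unloaded: 10.6 V; loaded: 10.2 V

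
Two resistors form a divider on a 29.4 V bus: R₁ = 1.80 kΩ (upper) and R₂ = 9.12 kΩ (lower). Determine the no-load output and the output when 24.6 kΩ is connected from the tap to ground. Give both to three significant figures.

Open-circuit: V = 29.4 × 9.12/(1.80 + 9.12) = 24.6 V.
With the load, R₂ becomes R₂‖R_L = 6.653 kΩ, so V = 29.4 × 6.653/8.453 = 23.1 V.

Unloaded: 24.6 V; loaded: 23.1 V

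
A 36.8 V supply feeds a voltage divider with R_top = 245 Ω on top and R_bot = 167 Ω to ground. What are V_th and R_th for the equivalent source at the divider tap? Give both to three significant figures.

V_th is the open-circuit tap voltage: 36.8 × 167/(245 + 167) = 14.9 V.
With the supply zeroed, R_top and R_bot appear in parallel from the tap: R_th = R_top‖R_bot = (245 × 167)/412.0 = 99.3 Ω.

V_th = 14.9 V, R_th = 99.3 Ω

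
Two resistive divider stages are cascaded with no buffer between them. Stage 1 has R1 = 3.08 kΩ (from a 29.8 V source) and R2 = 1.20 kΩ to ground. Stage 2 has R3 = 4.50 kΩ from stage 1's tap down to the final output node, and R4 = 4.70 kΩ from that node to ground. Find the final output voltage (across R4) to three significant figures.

V_out ≈ 3.90 V

Stage 2 presents R3+R4 = 9.200 kΩ as a load on stage 1's tap.
Stage 1's lower leg becomes R2‖(R3+R4) = 1.062 kΩ, so V_mid = 29.8 × 1.062/4.142 = 7.638 V.
Stage 2 is itself unloaded: V_out = V_mid × R4/(R3+R4) = 7.638 × 4.70/9.200 = 3.90 V.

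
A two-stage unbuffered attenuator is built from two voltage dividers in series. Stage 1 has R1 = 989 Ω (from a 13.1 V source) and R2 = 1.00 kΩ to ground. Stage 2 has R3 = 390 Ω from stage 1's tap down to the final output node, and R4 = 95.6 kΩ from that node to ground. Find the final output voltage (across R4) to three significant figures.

V_out ≈ 6.53 V

Stage 2 presents R3+R4 = 95990 Ω as a load on stage 1's tap.
Stage 1's lower leg becomes R2‖(R3+R4) = 989.7 Ω, so V_mid = 13.1 × 989.7/1979 = 6.552 V.
Stage 2 is itself unloaded: V_out = V_mid × R4/(R3+R4) = 6.552 × 95600/95990 = 6.53 V.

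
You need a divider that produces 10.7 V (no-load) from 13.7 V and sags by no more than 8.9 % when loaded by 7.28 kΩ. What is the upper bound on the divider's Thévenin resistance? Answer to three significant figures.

Loading drop = R_th/(R_th + R_L) ≤ 0.0890, so R_th ≤ R_L · ε/(1−ε) = 7.28 kΩ × 0.0890/0.9110 = 711 Ω.
(Any R1, R2 with R2/(R1+R2) = 0.781 and R1‖R2 ≤ 711 Ω will meet the spec.)

R_th ≤ 711 Ω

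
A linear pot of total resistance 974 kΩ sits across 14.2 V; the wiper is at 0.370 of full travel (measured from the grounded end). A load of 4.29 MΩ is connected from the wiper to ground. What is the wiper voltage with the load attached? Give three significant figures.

The wiper splits the pot into (1−α)R = 613.6 kΩ above and αR = 360.4 kΩ below.
Lower section ‖ load = 332.5 kΩ.
V_wiper = 14.2 × 332.5/(613.6 + 332.5) = 4.99 V.

V ≈ 4.99 V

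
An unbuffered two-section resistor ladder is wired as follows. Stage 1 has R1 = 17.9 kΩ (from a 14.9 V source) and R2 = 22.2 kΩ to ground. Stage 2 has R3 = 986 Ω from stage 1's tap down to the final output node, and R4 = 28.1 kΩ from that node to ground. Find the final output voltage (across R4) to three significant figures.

V_out ≈ 5.94 V

Stage 2 presents R3+R4 = 29090 Ω as a load on stage 1's tap.
Stage 1's lower leg becomes R2‖(R3+R4) = 12590 Ω, so V_mid = 14.9 × 12590/30490 = 6.153 V.
Stage 2 is itself unloaded: V_out = V_mid × R4/(R3+R4) = 6.153 × 28100/29090 = 5.94 V.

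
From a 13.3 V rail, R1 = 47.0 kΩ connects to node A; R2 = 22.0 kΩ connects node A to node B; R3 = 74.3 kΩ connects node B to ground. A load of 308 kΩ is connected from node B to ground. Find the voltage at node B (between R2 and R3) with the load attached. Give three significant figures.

At node B, R3 is in parallel with the load: R3‖R_L = 59.86 kΩ.
Below node A the resistance is R2 + (R3‖R_L) = 81.86 kΩ, so V_A = 13.3 × 81.86/128.9 = 8.449 V.
Then V_B = V_A × (R3‖R_L)/(R2 + R3‖R_L) = 8.449 × 59.86/81.86 = 6.18 V.

V ≈ 6.18 V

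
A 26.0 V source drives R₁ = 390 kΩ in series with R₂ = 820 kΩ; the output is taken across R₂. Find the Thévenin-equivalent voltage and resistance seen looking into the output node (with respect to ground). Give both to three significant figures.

V_th is the open-circuit tap voltage: 26.0 × 820/(390 + 820) = 17.6 V.
With the supply zeroed, R₁ and R₂ appear in parallel from the tap: R_th = R₁‖R₂ = (390 × 820)/1210 = 264 kΩ.

V_th = 17.6 V, R_th = 264 kΩ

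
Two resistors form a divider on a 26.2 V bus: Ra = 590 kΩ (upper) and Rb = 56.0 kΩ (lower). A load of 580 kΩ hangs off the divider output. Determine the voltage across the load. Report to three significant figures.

The load sits in parallel with Rb: Rb‖R_L = (56.0 × 580) / (56.0 + 580) = 51.07 kΩ.
V_out = 26.2 × 51.07 / (590 + 51.07) = 26.2 × 51.07/641.1 = 2.09 V.

V_out ≈ 2.09 V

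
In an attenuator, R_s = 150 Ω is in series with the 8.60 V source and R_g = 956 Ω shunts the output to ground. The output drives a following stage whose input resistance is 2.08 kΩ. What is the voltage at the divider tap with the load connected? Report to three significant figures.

The load sits in parallel with R_g: R_g‖R_L = (956 × 2080) / (956 + 2080) = 655.0 Ω.
V_out = 8.60 × 655.0 / (150 + 655.0) = 8.60 × 655.0/805.0 = 7.00 V.

V_out ≈ 7.00 V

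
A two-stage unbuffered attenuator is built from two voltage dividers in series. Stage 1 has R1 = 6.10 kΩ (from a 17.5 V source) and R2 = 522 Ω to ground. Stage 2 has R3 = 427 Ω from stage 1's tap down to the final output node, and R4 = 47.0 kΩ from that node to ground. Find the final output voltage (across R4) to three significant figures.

V_out ≈ 1.35 V

Stage 2 presents R3+R4 = 47430 Ω as a load on stage 1's tap.
Stage 1's lower leg becomes R2‖(R3+R4) = 516.3 Ω, so V_mid = 17.5 × 516.3/6616 = 1.366 V.
Stage 2 is itself unloaded: V_out = V_mid × R4/(R3+R4) = 1.366 × 47000/47430 = 1.35 V.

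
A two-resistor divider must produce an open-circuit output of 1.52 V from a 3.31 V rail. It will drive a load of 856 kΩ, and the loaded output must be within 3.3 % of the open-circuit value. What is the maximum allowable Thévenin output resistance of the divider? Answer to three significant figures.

Loading drop = R_th/(R_th + R_L) ≤ 0.0330, so R_th ≤ R_L · ε/(1−ε) = 856 kΩ × 0.0330/0.9670 = 29.2 kΩ.

R_th ≤ 29.2 kΩ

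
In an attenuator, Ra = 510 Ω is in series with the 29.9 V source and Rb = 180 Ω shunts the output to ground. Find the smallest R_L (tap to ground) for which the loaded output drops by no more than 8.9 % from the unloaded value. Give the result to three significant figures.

R_L(min) ≈ 1.36 kΩ

Output resistance R_th = Ra‖Rb = (510 × 180)/690.0 = 133.0 Ω.
The fractional drop is R_th/(R_th + R_L); requiring this ≤ 0.0890 gives R_L ≥ R_th(1/0.0890 − 1) = 133.0 × 10.24 = 1.36 kΩ.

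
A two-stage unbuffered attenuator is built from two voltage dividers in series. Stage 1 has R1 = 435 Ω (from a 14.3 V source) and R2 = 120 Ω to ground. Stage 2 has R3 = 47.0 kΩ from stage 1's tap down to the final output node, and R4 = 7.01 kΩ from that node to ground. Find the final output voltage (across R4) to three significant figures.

V_out ≈ 0.401 V

Stage 2 presents R3+R4 = 54010 Ω as a load on stage 1's tap.
Stage 1's lower leg becomes R2‖(R3+R4) = 119.7 Ω, so V_mid = 14.3 × 119.7/554.7 = 3.087 V.
Stage 2 is itself unloaded: V_out = V_mid × R4/(R3+R4) = 3.087 × 7010/54010 = 0.401 V.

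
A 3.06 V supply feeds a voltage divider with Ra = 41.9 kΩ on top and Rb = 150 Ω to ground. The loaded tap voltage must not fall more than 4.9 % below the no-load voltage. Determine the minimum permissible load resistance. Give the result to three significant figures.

R_L(min) ≈ 2.90 kΩ

Output resistance R_th = Ra‖Rb = (41900 × 150)/42050 = 149.5 Ω.
The fractional drop is R_th/(R_th + R_L); requiring this ≤ 0.0490 gives R_L ≥ R_th(1/0.0490 − 1) = 149.5 × 19.41 = 2.90 kΩ.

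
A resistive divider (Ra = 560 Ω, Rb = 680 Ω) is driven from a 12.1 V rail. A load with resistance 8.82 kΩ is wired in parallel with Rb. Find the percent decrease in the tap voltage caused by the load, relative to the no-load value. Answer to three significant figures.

3.36 %

The divider's output (Thévenin) resistance is Ra‖Rb = 307.1 Ω.
Fractional drop under load = R_th/(R_th + R_L) = 307.1 / (307.1 + 8820) = 0.03365.
So the output falls by 3.36 %.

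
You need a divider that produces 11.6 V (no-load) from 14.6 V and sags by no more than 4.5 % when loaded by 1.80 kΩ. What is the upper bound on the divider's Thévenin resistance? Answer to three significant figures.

Loading drop = R_th/(R_th + R_L) ≤ 0.0450, so R_th ≤ R_L · ε/(1−ε) = 1.80 kΩ × 0.0450/0.9550 = 84.8 Ω.

R_th ≤ 84.8 Ω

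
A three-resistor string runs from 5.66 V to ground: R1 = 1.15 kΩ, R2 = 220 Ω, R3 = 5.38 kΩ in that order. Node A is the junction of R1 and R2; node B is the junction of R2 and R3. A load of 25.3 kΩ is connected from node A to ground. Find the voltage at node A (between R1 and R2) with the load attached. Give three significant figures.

Below node A the series string R2+R3 = 5600 Ω sits in parallel with the 25300 Ω load: 4585 Ω.
V_A = 5.66 × 4585/(1150 + 4585) = 4.53 V.

V ≈ 4.53 V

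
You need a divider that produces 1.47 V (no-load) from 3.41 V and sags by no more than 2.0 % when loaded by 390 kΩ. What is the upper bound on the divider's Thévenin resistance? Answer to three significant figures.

Loading drop = R_th/(R_th + R_L) ≤ 0.0200, so R_th ≤ R_L · ε/(1−ε) = 390 kΩ × 0.0200/0.9800 = 7.96 kΩ.

R_th ≤ 7.96 kΩ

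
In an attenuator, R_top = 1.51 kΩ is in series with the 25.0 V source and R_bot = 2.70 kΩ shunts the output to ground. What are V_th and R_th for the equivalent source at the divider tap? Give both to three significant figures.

V_th is the open-circuit tap voltage: 25.0 × 2.70/(1.51 + 2.70) = 16.0 V.
With the supply zeroed, R_top and R_bot appear in parallel from the tap: R_th = R_top‖R_bot = (1.51 × 2.70)/4.210 = 968 Ω.

V_th = 16.0 V, R_th = 968 Ω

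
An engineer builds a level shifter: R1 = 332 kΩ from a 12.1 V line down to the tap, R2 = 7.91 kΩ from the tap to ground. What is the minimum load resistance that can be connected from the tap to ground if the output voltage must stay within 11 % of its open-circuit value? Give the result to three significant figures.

R_L(min) ≈ 62.5 kΩ

Output resistance R_th = R1‖R2 = (332 × 7.91)/339.9 = 7.726 kΩ.
The fractional drop is R_th/(R_th + R_L); requiring this ≤ 0.110 gives R_L ≥ R_th(1/0.110 − 1) = 7.726 × 8.091 = 62.5 kΩ.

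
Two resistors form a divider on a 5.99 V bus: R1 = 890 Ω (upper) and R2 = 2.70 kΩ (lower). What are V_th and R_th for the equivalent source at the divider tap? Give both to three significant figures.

V_th is the open-circuit tap voltage: 5.99 × 2700/(890 + 2700) = 4.51 V.
With the supply zeroed, R1 and R2 appear in parallel from the tap: R_th = R1‖R2 = (890 × 2700)/3590 = 669 Ω.

V_th = 4.51 V, R_th = 669 Ω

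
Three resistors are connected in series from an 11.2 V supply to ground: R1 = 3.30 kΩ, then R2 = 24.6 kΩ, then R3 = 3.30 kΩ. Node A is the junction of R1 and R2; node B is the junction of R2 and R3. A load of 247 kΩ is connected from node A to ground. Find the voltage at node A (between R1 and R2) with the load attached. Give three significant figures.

V ≈ 9.90 V

Below node A the series string R2+R3 = 27.90 kΩ sits in parallel with the 247 kΩ load: 25.07 kΩ.
V_A = 11.2 × 25.07/(3.30 + 25.07) = 9.90 V.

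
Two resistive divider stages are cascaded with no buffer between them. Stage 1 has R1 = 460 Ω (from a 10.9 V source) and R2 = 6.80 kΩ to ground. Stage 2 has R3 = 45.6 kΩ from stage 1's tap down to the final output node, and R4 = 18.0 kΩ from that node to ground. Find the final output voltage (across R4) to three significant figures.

V_out ≈ 2.87 V

Stage 2 presents R3+R4 = 63600 Ω as a load on stage 1's tap.
Stage 1's lower leg becomes R2‖(R3+R4) = 6143 Ω, so V_mid = 10.9 × 6143/6603 = 10.14 V.
Stage 2 is itself unloaded: V_out = V_mid × R4/(R3+R4) = 10.14 × 18000/63600 = 2.87 V.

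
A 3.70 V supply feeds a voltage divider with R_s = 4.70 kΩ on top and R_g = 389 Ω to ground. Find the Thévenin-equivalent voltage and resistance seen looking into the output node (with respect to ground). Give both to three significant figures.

V_th = 0.283 V, R_th = 359 Ω

V_th is the open-circuit tap voltage: 3.70 × 389/(4700 + 389) = 0.283 V.
With the supply zeroed, R_s and R_g appear in parallel from the tap: R_th = R_s‖R_g = (4700 × 389)/5089 = 359 Ω.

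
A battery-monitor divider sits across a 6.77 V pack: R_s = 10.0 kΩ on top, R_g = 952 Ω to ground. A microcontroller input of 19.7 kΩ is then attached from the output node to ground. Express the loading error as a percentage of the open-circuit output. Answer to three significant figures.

4.23 %

The divider's output (Thévenin) resistance is R_s‖R_g = 869.2 Ω.
Fractional drop under load = R_th/(R_th + R_L) = 869.2 / (869.2 + 19700) = 0.04226.
So the output falls by 4.23 %.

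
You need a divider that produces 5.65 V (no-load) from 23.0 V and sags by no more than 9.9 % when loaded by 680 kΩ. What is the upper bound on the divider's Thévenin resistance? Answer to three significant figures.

R_th ≤ 74.7 kΩ

Loading drop = R_th/(R_th + R_L) ≤ 0.0990, so R_th ≤ R_L · ε/(1−ε) = 680 kΩ × 0.0990/0.9010 = 74.7 kΩ.
(Any R1, R2 with R2/(R1+R2) = 0.246 and R1‖R2 ≤ 74.7 kΩ will meet the spec.)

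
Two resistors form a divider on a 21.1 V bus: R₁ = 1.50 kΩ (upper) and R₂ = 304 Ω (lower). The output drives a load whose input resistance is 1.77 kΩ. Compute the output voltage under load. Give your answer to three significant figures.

The load sits in parallel with R₂: R₂‖R_L = (304 × 1770) / (304 + 1770) = 259.4 Ω.
V_out = 21.1 × 259.4 / (1500 + 259.4) = 21.1 × 259.4/1759 = 3.11 V.

V_out ≈ 3.11 V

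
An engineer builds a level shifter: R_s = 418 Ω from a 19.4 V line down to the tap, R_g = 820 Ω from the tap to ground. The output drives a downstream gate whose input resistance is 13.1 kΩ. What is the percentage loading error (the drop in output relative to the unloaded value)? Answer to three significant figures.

The divider's output (Thévenin) resistance is R_s‖R_g = 276.9 Ω.
Fractional drop under load = R_th/(R_th + R_L) = 276.9 / (276.9 + 13100) = 0.02070.
So the output falls by 2.07 %.

2.07 %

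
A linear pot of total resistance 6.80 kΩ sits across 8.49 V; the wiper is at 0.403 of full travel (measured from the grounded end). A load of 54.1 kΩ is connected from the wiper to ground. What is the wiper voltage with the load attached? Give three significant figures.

The wiper splits the pot into (1−α)R = 4.060 kΩ above and αR = 2.740 kΩ below.
Lower section ‖ load = 2.608 kΩ.
V_wiper = 8.49 × 2.608/(4.060 + 2.608) = 3.32 V.

V ≈ 3.32 V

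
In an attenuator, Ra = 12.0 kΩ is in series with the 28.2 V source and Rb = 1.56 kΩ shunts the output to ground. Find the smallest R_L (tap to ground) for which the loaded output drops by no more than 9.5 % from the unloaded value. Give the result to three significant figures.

R_L(min) ≈ 13.2 kΩ

Output resistance R_th = Ra‖Rb = (12.0 × 1.56)/13.56 = 1.381 kΩ.
The fractional drop is R_th/(R_th + R_L); requiring this ≤ 0.0950 gives R_L ≥ R_th(1/0.0950 − 1) = 1.381 × 9.526 = 13.2 kΩ.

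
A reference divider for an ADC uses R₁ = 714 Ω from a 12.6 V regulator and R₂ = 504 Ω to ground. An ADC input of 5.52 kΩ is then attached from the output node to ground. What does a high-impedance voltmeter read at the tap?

V_out ≈ 4.95 V

The load sits in parallel with R₂: R₂‖R_L = (504 × 5520) / (504 + 5520) = 461.8 Ω.
V_out = 12.6 × 461.8 / (714 + 461.8) = 12.6 × 461.8/1176 = 4.95 V.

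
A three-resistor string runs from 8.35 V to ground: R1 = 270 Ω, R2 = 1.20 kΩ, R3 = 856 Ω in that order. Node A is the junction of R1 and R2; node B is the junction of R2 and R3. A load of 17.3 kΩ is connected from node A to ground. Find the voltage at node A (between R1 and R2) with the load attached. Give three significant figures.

V ≈ 7.28 V

Below node A the series string R2+R3 = 2056 Ω sits in parallel with the 17300 Ω load: 1838 Ω.
V_A = 8.35 × 1838/(270 + 1838) = 7.28 V.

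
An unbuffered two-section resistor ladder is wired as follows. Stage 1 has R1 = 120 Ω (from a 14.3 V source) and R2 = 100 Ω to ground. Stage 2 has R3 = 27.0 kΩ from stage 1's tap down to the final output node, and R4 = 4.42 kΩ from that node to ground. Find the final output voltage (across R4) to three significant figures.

V_out ≈ 0.913 V

Stage 2 presents R3+R4 = 31420 Ω as a load on stage 1's tap.
Stage 1's lower leg becomes R2‖(R3+R4) = 99.68 Ω, so V_mid = 14.3 × 99.68/219.7 = 6.489 V.
Stage 2 is itself unloaded: V_out = V_mid × R4/(R3+R4) = 6.489 × 4420/31420 = 0.913 V.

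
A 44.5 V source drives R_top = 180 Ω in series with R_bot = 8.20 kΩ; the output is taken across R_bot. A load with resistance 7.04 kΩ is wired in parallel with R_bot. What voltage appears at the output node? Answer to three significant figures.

V_out ≈ 42.5 V

The load sits in parallel with R_bot: R_bot‖R_L = (8200 × 7040) / (8200 + 7040) = 3788 Ω.
V_out = 44.5 × 3788 / (180 + 3788) = 44.5 × 3788/3968 = 42.5 V.
(Unloaded it would have been 43.5 V.)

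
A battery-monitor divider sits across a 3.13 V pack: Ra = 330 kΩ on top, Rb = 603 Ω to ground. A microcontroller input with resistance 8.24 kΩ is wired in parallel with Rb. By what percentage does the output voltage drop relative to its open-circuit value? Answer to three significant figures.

The divider's output (Thévenin) resistance is Ra‖Rb = 601.9 Ω.
Fractional drop under load = R_th/(R_th + R_L) = 601.9 / (601.9 + 8240) = 0.06807.
So the output falls by 6.81 %.

6.81 %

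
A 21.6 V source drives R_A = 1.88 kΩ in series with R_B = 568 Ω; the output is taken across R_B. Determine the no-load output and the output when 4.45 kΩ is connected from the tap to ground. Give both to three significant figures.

Unloaded: 5.01 V; loaded: 4.56 V

Open-circuit: V = 21.6 × 568/(1880 + 568) = 5.01 V.
With the load, R_B becomes R_B‖R_L = 503.7 Ω, so V = 21.6 × 503.7/2384 = 4.56 V.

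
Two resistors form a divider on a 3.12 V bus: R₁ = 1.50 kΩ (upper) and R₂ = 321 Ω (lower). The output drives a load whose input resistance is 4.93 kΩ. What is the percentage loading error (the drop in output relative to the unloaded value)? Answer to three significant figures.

5.09 %

The divider's output (Thévenin) resistance is R₁‖R₂ = 264.4 Ω.
Fractional drop under load = R_th/(R_th + R_L) = 264.4 / (264.4 + 4930) = 0.05090.
So the output falls by 5.09 %.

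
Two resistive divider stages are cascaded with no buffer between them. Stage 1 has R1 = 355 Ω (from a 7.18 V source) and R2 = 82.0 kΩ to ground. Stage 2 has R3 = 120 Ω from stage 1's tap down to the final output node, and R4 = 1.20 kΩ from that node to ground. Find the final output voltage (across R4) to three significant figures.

Stage 2 presents R3+R4 = 1320 Ω as a load on stage 1's tap.
Stage 1's lower leg becomes R2‖(R3+R4) = 1299 Ω, so V_mid = 7.18 × 1299/1654 = 5.639 V.
Stage 2 is itself unloaded: V_out = V_mid × R4/(R3+R4) = 5.639 × 1200/1320 = 5.13 V.

V_out ≈ 5.13 V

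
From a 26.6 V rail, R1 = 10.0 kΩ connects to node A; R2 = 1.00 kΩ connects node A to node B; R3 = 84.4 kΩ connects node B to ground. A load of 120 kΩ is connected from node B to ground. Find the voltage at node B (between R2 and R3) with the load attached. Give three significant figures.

At node B, R3 is in parallel with the load: R3‖R_L = 49.55 kΩ.
Below node A the resistance is R2 + (R3‖R_L) = 50.55 kΩ, so V_A = 26.6 × 50.55/60.55 = 22.21 V.
Then V_B = V_A × (R3‖R_L)/(R2 + R3‖R_L) = 22.21 × 49.55/50.55 = 21.8 V.

V ≈ 21.8 V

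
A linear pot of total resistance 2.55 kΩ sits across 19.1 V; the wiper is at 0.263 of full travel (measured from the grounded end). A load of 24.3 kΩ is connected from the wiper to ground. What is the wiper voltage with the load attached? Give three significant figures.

The wiper splits the pot into (1−α)R = 1879 Ω above and αR = 670.6 Ω below.
Lower section ‖ load = 652.6 Ω.
V_wiper = 19.1 × 652.6/(1879 + 652.6) = 4.92 V.

V ≈ 4.92 V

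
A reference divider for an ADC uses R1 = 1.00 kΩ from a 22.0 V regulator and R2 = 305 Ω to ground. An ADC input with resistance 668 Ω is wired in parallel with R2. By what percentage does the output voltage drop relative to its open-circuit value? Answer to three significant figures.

The divider's output (Thévenin) resistance is R1‖R2 = 233.7 Ω.
Fractional drop under load = R_th/(R_th + R_L) = 233.7 / (233.7 + 668) = 0.2592.
So the output falls by 25.9 %.

25.9 %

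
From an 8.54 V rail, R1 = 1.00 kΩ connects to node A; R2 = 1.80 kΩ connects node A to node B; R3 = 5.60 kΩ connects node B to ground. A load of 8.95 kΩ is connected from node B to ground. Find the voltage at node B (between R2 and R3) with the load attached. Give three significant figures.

V ≈ 4.71 V

At node B, R3 is in parallel with the load: R3‖R_L = 3.445 kΩ.
Below node A the resistance is R2 + (R3‖R_L) = 5.245 kΩ, so V_A = 8.54 × 5.245/6.245 = 7.172 V.
Then V_B = V_A × (R3‖R_L)/(R2 + R3‖R_L) = 7.172 × 3.445/5.245 = 4.71 V.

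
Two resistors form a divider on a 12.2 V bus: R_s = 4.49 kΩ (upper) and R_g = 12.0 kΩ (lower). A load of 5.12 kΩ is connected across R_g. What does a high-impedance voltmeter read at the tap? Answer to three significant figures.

V_out ≈ 5.42 V

The load sits in parallel with R_g: R_g‖R_L = (12.0 × 5.12) / (12.0 + 5.12) = 3.589 kΩ.
V_out = 12.2 × 3.589 / (4.49 + 3.589) = 12.2 × 3.589/8.079 = 5.42 V.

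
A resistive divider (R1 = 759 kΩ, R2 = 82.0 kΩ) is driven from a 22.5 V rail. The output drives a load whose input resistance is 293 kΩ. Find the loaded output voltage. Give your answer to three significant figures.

The load sits in parallel with R2: R2‖R_L = (82.0 × 293) / (82.0 + 293) = 64.07 kΩ.
V_out = 22.5 × 64.07 / (759 + 64.07) = 22.5 × 64.07/823.1 = 1.75 V.

V_out ≈ 1.75 V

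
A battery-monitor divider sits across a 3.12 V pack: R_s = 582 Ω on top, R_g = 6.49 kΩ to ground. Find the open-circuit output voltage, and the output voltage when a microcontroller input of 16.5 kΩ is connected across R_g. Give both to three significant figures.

Open-circuit: V = 3.12 × 6490/(582 + 6490) = 2.86 V.
With the load, R_g becomes R_g‖R_L = 4658 Ω, so V = 3.12 × 4658/5240 = 2.77 V.

Unloaded: 2.86 V; loaded: 2.77 V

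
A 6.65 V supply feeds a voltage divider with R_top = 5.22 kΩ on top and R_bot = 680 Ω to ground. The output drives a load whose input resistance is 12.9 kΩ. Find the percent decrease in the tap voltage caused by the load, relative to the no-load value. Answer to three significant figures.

The divider's output (Thévenin) resistance is R_top‖R_bot = 601.6 Ω.
Fractional drop under load = R_th/(R_th + R_L) = 601.6 / (601.6 + 12900) = 0.04456.
So the output falls by 4.46 %.

4.46 %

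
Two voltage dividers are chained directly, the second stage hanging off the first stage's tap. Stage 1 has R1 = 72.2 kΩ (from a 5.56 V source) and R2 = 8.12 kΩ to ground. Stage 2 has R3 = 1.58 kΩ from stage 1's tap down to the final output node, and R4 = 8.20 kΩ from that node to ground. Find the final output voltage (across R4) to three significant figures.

V_out ≈ 0.270 V

Stage 2 presents R3+R4 = 9.780 kΩ as a load on stage 1's tap.
Stage 1's lower leg becomes R2‖(R3+R4) = 4.437 kΩ, so V_mid = 5.56 × 4.437/76.64 = 0.3219 V.
Stage 2 is itself unloaded: V_out = V_mid × R4/(R3+R4) = 0.3219 × 8.20/9.780 = 0.270 V.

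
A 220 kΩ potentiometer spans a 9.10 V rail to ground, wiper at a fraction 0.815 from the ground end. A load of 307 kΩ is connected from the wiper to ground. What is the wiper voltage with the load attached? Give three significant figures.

V ≈ 6.69 V

The wiper splits the pot into (1−α)R = 40.70 kΩ above and αR = 179.3 kΩ below.
Lower section ‖ load = 113.2 kΩ.
V_wiper = 9.10 × 113.2/(40.70 + 113.2) = 6.69 V.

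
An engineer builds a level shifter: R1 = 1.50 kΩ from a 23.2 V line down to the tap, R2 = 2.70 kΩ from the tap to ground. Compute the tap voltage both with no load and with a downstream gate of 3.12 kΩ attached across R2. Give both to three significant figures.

Unloaded: 14.9 V; loaded: 11.4 V

Open-circuit: V = 23.2 × 2.70/(1.50 + 2.70) = 14.9 V.
With the load, R2 becomes R2‖R_L = 1.447 kΩ, so V = 23.2 × 1.447/2.947 = 11.4 V.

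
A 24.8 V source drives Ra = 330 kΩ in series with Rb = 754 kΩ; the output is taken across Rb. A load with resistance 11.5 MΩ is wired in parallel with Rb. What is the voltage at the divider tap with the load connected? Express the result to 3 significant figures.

V_out ≈ 16.9 V

The load sits in parallel with Rb: Rb‖R_L = (754 × 11500) / (754 + 11500) = 707.6 kΩ.
V_out = 24.8 × 707.6 / (330 + 707.6) = 24.8 × 707.6/1038 = 16.9 V.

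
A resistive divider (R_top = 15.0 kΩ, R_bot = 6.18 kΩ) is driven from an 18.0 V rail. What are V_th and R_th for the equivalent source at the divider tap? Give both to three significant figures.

V_th is the open-circuit tap voltage: 18.0 × 6.18/(15.0 + 6.18) = 5.25 V.
With the supply zeroed, R_top and R_bot appear in parallel from the tap: R_th = R_top‖R_bot = (15.0 × 6.18)/21.18 = 4.38 kΩ.

V_th = 5.25 V, R_th = 4.38 kΩ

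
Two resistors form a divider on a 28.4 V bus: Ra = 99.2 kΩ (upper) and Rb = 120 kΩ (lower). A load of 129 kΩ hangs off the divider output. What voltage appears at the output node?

V_out ≈ 10.9 V

The load sits in parallel with Rb: Rb‖R_L = (120 × 129) / (120 + 129) = 62.17 kΩ.
V_out = 28.4 × 62.17 / (99.2 + 62.17) = 28.4 × 62.17/161.4 = 10.9 V.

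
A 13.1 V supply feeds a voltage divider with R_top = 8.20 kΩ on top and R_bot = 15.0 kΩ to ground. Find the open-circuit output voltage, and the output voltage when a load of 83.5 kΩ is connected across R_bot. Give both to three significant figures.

Open-circuit: V = 13.1 × 15.0/(8.20 + 15.0) = 8.47 V.
With the load, R_bot becomes R_bot‖R_L = 12.72 kΩ, so V = 13.1 × 12.72/20.92 = 7.96 V.

Unloaded: 8.47 V; loaded: 7.96 V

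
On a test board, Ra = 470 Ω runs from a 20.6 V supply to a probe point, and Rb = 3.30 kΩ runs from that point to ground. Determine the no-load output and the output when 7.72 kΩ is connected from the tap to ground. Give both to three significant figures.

Open-circuit: V = 20.6 × 3300/(470 + 3300) = 18.0 V.
With the load, Rb becomes Rb‖R_L = 2312 Ω, so V = 20.6 × 2312/2782 = 17.1 V.

Unloaded: 18.0 V; loaded: 17.1 V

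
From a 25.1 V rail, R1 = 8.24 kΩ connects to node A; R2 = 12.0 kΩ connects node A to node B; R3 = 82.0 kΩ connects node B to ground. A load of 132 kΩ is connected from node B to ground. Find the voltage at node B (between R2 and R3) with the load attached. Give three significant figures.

V ≈ 17.9 V

At node B, R3 is in parallel with the load: R3‖R_L = 50.58 kΩ.
Below node A the resistance is R2 + (R3‖R_L) = 62.58 kΩ, so V_A = 25.1 × 62.58/70.82 = 22.18 V.
Then V_B = V_A × (R3‖R_L)/(R2 + R3‖R_L) = 22.18 × 50.58/62.58 = 17.9 V.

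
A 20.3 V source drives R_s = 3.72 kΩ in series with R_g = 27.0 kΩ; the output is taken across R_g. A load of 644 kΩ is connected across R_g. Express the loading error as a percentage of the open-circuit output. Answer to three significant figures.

The divider's output (Thévenin) resistance is R_s‖R_g = 3.270 kΩ.
Fractional drop under load = R_th/(R_th + R_L) = 3.270 / (3.270 + 644) = 0.005051.
So the output falls by 0.505 %.

0.505 %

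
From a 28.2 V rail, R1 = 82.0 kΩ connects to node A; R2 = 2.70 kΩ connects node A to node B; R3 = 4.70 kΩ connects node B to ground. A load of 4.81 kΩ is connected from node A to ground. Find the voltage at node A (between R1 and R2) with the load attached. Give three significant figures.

Below node A the series string R2+R3 = 7.400 kΩ sits in parallel with the 4.81 kΩ load: 2.915 kΩ.
V_A = 28.2 × 2.915/(82.0 + 2.915) = 0.968 V.

V ≈ 0.968 V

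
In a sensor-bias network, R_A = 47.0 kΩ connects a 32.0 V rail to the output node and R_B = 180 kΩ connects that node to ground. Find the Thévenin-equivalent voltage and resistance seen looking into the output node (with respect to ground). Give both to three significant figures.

V_th = 25.4 V, R_th = 37.3 kΩ

V_th is the open-circuit tap voltage: 32.0 × 180/(47.0 + 180) = 25.4 V.
With the supply zeroed, R_A and R_B appear in parallel from the tap: R_th = R_A‖R_B = (47.0 × 180)/227.0 = 37.3 kΩ.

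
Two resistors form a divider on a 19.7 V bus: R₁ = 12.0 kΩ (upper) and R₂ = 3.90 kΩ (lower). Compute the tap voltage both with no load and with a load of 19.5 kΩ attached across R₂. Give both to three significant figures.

Open-circuit: V = 19.7 × 3.90/(12.0 + 3.90) = 4.83 V.
With the load, R₂ becomes R₂‖R_L = 3.250 kΩ, so V = 19.7 × 3.250/15.25 = 4.20 V.

Unloaded: 4.83 V; loaded: 4.20 V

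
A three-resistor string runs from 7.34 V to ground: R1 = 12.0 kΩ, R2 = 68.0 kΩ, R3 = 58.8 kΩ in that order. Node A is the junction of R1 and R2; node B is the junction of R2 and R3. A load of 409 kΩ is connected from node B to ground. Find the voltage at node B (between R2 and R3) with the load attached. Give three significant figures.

V ≈ 2.87 V

At node B, R3 is in parallel with the load: R3‖R_L = 51.41 kΩ.
Below node A the resistance is R2 + (R3‖R_L) = 119.4 kΩ, so V_A = 7.34 × 119.4/131.4 = 6.670 V.
Then V_B = V_A × (R3‖R_L)/(R2 + R3‖R_L) = 6.670 × 51.41/119.4 = 2.87 V.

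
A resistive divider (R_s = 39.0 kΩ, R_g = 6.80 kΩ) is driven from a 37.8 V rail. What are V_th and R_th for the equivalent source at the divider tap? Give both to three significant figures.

V_th = 5.61 V, R_th = 5.79 kΩ

V_th is the open-circuit tap voltage: 37.8 × 6.80/(39.0 + 6.80) = 5.61 V.
With the supply zeroed, R_s and R_g appear in parallel from the tap: R_th = R_s‖R_g = (39.0 × 6.80)/45.80 = 5.79 kΩ.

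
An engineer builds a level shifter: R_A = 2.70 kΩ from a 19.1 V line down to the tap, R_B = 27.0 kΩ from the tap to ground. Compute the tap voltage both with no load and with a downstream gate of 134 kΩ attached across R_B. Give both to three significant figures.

Unloaded: 17.4 V; loaded: 17.1 V

Open-circuit: V = 19.1 × 27.0/(2.70 + 27.0) = 17.4 V.
With the load, R_B becomes R_B‖R_L = 22.47 kΩ, so V = 19.1 × 22.47/25.17 = 17.1 V.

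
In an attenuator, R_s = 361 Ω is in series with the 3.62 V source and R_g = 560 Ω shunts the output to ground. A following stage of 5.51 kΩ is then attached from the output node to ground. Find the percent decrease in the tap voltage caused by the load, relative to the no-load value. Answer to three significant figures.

The divider's output (Thévenin) resistance is R_s‖R_g = 219.5 Ω.
Fractional drop under load = R_th/(R_th + R_L) = 219.5 / (219.5 + 5510) = 0.03831.
So the output falls by 3.83 %.

3.83 %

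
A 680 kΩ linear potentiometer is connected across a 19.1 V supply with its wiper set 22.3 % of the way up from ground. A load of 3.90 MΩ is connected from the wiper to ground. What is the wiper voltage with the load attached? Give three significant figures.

The wiper splits the pot into (1−α)R = 528.4 kΩ above and αR = 151.6 kΩ below.
Lower section ‖ load = 146.0 kΩ.
V_wiper = 19.1 × 146.0/(528.4 + 146.0) = 4.13 V.

V ≈ 4.13 V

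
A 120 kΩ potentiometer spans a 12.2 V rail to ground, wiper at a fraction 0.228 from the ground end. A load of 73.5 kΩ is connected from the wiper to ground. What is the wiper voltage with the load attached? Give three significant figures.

The wiper splits the pot into (1−α)R = 92.64 kΩ above and αR = 27.36 kΩ below.
Lower section ‖ load = 19.94 kΩ.
V_wiper = 12.2 × 19.94/(92.64 + 19.94) = 2.16 V.

V ≈ 2.16 V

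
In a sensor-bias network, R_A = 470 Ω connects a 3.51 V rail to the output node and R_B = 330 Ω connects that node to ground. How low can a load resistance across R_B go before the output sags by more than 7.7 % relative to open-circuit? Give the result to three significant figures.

R_L(min) ≈ 2.32 kΩ

Output resistance R_th = R_A‖R_B = (470 × 330)/800.0 = 193.9 Ω.
The fractional drop is R_th/(R_th + R_L); requiring this ≤ 0.0770 gives R_L ≥ R_th(1/0.0770 − 1) = 193.9 × 11.99 = 2.32 kΩ.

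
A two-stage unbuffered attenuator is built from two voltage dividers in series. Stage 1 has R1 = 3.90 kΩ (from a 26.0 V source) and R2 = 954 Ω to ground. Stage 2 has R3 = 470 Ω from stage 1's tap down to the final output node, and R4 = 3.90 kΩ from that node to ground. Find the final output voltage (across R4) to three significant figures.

Stage 2 presents R3+R4 = 4370 Ω as a load on stage 1's tap.
Stage 1's lower leg becomes R2‖(R3+R4) = 783.1 Ω, so V_mid = 26.0 × 783.1/4683 = 4.347 V.
Stage 2 is itself unloaded: V_out = V_mid × R4/(R3+R4) = 4.347 × 3900/4370 = 3.88 V.

V_out ≈ 3.88 V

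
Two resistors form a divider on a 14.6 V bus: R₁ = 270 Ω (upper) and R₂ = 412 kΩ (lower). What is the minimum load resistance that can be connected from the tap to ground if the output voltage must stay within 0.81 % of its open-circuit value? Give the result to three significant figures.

R_L(min) ≈ 33.0 kΩ

Output resistance R_th = R₁‖R₂ = (270 × 412000)/412300 = 269.8 Ω.
The fractional drop is R_th/(R_th + R_L); requiring this ≤ 0.00810 gives R_L ≥ R_th(1/0.00810 − 1) = 269.8 × 122.5 = 33.0 kΩ.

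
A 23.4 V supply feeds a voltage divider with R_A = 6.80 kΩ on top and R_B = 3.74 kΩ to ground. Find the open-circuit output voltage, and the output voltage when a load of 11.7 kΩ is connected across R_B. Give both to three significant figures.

Open-circuit: V = 23.4 × 3.74/(6.80 + 3.74) = 8.30 V.
With the load, R_B becomes R_B‖R_L = 2.834 kΩ, so V = 23.4 × 2.834/9.634 = 6.88 V.

Unloaded: 8.30 V; loaded: 6.88 V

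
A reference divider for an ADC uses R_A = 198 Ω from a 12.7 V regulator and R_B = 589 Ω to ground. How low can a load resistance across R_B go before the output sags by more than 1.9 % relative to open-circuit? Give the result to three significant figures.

Output resistance R_th = R_A‖R_B = (198 × 589)/787.0 = 148.2 Ω.
The fractional drop is R_th/(R_th + R_L); requiring this ≤ 0.0190 gives R_L ≥ R_th(1/0.0190 − 1) = 148.2 × 51.63 = 7.65 kΩ.

R_L(min) ≈ 7.65 kΩ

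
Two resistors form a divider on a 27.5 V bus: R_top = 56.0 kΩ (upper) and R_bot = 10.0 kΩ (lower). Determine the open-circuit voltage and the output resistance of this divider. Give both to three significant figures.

V_th = 4.17 V, R_th = 8.48 kΩ

V_th is the open-circuit tap voltage: 27.5 × 10.0/(56.0 + 10.0) = 4.17 V.
With the supply zeroed, R_top and R_bot appear in parallel from the tap: R_th = R_top‖R_bot = (56.0 × 10.0)/66.00 = 8.48 kΩ.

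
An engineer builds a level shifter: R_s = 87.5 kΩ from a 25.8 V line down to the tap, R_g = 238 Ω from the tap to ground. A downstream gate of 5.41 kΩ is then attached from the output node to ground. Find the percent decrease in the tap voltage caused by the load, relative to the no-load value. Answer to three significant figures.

The divider's output (Thévenin) resistance is R_s‖R_g = 237.4 Ω.
Fractional drop under load = R_th/(R_th + R_L) = 237.4 / (237.4 + 5410) = 0.04203.
So the output falls by 4.20 %.

4.20 %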